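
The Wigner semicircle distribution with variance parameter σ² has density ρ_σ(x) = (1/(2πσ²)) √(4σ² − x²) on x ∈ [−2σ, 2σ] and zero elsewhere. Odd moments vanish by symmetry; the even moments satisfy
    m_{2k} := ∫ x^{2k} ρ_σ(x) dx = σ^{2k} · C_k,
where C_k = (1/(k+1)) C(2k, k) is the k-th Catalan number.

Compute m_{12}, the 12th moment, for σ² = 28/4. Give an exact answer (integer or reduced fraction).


By the scaled semicircle moment identity, m_{2k} = σ^{2k} · C_k with k = 6.
C_6 = (1/(k+1)) · C(2k, k) = (1/7) · C(12, 6) = (1/7) · 924 = 132.
σ^{2k} = (σ²)^k = (28/4)^6 = 117649.

Therefore m_{12} = σ^{12} · C_6 = 117649 · 132 = 15529668.


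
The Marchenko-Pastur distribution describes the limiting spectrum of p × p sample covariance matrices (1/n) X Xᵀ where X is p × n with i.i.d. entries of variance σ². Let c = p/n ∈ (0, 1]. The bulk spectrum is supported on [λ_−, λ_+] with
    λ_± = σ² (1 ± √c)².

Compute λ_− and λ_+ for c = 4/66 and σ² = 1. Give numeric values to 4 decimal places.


c = 4/66 = 0.060606; √c = 0.246183.
λ_− = σ² (1 − √c)² = 1 · (1 − 0.246183)² = 1 · (0.753817)² = 0.568240.
λ_+ = σ² (1 + √c)² = 1 · (1 + 0.246183)² = 1 · (1.246183)² = 1.552972.

Rounded to 4 decimal places: λ_− ≈ 0.5682, λ_+ ≈ 1.5530.


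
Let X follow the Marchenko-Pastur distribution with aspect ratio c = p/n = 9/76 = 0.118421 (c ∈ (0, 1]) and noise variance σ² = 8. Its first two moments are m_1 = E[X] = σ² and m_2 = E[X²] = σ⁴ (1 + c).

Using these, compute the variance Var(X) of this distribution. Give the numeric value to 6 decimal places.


m_1 = E[X] = σ² = 8, so m_1² = 64.
m_2 = E[X²] = σ⁴ (1 + c) = 64 · (1 + 0.118421) = 64 · 1.118421 = 71.578947.
(Note m_2 − m_1² simplifies to c · σ⁴ = 0.118421 · 64.)

Var(X) = m_2 − m_1² = 71.578947 − 64 = 7.578947.


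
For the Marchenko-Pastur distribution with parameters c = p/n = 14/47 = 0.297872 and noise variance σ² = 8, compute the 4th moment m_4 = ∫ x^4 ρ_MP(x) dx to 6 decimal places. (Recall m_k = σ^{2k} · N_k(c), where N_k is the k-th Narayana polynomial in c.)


E[X⁴] = σ⁸ (1 + 6c + 6c² + c³) (fourth MP moment). With σ² = 8 (so σ⁸ = 4096) and c = 14/47 = 0.297872: E[X⁴] = 4096 · (1 + 6·0.297872 + 6·(0.297872)² + (0.297872)³) = 4096 · 3.346031.

So E[X^4] = 13705.343903.


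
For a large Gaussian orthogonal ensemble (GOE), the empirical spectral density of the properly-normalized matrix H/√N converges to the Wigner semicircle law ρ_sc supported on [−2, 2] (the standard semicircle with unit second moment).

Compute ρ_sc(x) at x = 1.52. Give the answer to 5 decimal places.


ρ_sc(x) = (1/(2π)) √(4 − x²). With x = 1.52:
  4 − x² = 4 − (1.52)² = 4 − 2.310400 = 1.689600.
  √(4 − x²) = 1.299846.
  1/(2π) = 0.159155.
  ρ_sc(1.52) = 0.159155 · 1.299846 = 0.206877.

Rounded to 5 decimal places: ρ_sc(1.52) ≈ 0.20688.


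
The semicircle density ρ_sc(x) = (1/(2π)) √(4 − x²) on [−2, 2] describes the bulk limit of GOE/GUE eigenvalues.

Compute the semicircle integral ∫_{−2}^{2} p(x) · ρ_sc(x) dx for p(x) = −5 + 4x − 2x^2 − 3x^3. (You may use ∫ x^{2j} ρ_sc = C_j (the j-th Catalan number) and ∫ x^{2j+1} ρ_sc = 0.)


Write p(x) = Σ a_i x^i, split into monomials and integrate each against ρ_sc separately.
Using ∫ x^{2j} ρ_sc = C_j = (1/(j+1)) C(2j, j) (Catalan numbers) and ∫ x^{2j+1} ρ_sc = 0 (odd monomials vanish by symmetry):
  i = 0 (even): a_0 · C_{0} = -5 · 1 = -5
  i = 1 (odd): ∫ x^1 ρ_sc = 0 (vanishes)
  i = 2 (even): a_2 · C_{1} = -2 · 1 = -2
  i = 3 (odd): ∫ x^3 ρ_sc = 0 (vanishes)

Summing the contributions: ∫_{−2}^{2} p(x) ρ_sc(x) dx = (-5) + (-2) = -7.


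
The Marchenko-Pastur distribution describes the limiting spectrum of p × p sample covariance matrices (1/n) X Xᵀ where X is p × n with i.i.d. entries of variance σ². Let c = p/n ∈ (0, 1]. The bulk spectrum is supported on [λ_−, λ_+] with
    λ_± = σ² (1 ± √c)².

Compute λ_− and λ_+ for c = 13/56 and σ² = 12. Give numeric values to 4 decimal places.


c = 13/56 = 0.232143; √c = 0.481812.
λ_− = σ² (1 − √c)² = 12 · (1 − 0.481812)² = 12 · (0.518188)² = 3.222225.
λ_+ = σ² (1 + √c)² = 12 · (1 + 0.481812)² = 12 · (1.481812)² = 26.349204.

Rounded to 4 decimal places: λ_− ≈ 3.2222, λ_+ ≈ 26.3492.


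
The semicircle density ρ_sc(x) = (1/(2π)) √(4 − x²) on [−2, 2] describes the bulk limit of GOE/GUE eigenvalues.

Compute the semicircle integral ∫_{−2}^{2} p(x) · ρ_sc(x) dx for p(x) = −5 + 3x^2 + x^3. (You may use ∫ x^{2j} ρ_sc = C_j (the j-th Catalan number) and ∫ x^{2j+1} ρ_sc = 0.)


Write p(x) = Σ a_i x^i, split into monomials and integrate each against ρ_sc separately.
Using ∫ x^{2j} ρ_sc = C_j = (1/(j+1)) C(2j, j) (Catalan numbers) and ∫ x^{2j+1} ρ_sc = 0 (odd monomials vanish by symmetry):
  i = 0 (even): a_0 · C_{0} = -5 · 1 = -5
  i = 2 (even): a_2 · C_{1} = 3 · 1 = 3
  i = 3 (odd): ∫ x^3 ρ_sc = 0 (vanishes)

Summing the contributions: ∫_{−2}^{2} p(x) ρ_sc(x) dx = (-5) + 3 = -2.


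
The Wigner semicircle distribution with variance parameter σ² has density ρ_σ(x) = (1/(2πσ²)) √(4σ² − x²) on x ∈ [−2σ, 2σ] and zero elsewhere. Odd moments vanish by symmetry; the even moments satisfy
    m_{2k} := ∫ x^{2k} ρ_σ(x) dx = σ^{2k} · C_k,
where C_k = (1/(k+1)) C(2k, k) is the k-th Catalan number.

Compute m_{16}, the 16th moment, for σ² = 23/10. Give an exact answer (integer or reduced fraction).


By the scaled semicircle moment identity, m_{2k} = σ^{2k} · C_k with k = 8.
C_8 = (1/(k+1)) · C(2k, k) = (1/9) · C(16, 8) = (1/9) · 12870 = 1430.
σ^{2k} = (σ²)^k = (23/10)^8 = 78310985281/100000000.

Therefore m_{16} = σ^{16} · C_8 = (78310985281/100000000) · 1430 = 11198470895183/10000000.


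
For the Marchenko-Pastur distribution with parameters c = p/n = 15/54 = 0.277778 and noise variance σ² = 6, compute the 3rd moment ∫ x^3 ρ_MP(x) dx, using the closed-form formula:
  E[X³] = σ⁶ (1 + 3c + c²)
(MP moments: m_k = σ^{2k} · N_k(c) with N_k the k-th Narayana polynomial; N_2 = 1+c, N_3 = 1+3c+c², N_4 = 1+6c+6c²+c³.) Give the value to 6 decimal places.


E[X³] = σ⁶ (1 + 3c + c²) (third MP moment). With σ² = 6 (so σ⁶ = 216) and c = 15/54 = 0.277778: E[X³] = 216 · (1 + 3·0.277778 + (0.277778)²) = 216 · 1.910494.

So E[X^3] = 412.666667.


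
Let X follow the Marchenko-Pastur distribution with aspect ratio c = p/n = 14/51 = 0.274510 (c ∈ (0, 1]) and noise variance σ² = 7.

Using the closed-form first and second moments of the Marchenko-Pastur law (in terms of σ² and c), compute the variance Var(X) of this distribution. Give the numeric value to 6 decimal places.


Recall the MP moments m_1 = E[X] = σ² and m_2 = E[X²] = σ⁴ (1 + c).
m_1 = E[X] = σ² = 7, so m_1² = 49.
m_2 = E[X²] = σ⁴ (1 + c) = 49 · (1 + 0.274510) = 49 · 1.274510 = 62.450980.
(Note m_2 − m_1² simplifies to c · σ⁴ = 0.274510 · 49.)

Var(X) = m_2 − m_1² = 62.450980 − 49 = 13.450980.


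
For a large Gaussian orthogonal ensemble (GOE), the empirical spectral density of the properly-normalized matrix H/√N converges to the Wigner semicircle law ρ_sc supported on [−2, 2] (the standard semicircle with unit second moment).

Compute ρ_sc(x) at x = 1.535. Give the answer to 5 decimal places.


ρ_sc(x) = (1/(2π)) √(4 − x²). With x = 1.535:
  4 − x² = 4 − (1.535)² = 4 − 2.356225 = 1.643775.
  √(4 − x²) = 1.282098.
  1/(2π) = 0.159155.
  ρ_sc(1.535) = 0.159155 · 1.282098 = 0.204052.

Rounded to 5 decimal places: ρ_sc(1.535) ≈ 0.20405.


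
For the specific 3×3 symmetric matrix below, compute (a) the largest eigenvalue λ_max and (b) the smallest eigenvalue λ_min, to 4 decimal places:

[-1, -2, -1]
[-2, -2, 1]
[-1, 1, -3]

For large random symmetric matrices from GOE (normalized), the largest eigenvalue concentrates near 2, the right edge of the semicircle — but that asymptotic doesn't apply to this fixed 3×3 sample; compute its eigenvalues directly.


Since M is real symmetric, all three eigenvalues are real; they are the roots of det(λI − M) = λ³ − (tr M) λ² + s λ − det M, where s is the sum of the principal 2×2 minors.
tr M = -1 + (-2) + (-3) = -6.
s = ((-1)·(-2) − (-2)²) + ((-1)·(-3) − (-1)²) + ((-2)·(-3) − 1²) = -2 + 2 + 5 = 5.
det M (expand along row 1) = (-1)·5 − (-2)·7 + (-1)·(-4) = 13.
Characteristic polynomial: λ³ + 6λ² + 5λ − 13 = 0.
Substitute λ = y + (tr M)/3 = y − 2.000000 to remove the quadratic term: y³ + p·y + q = 0 with p = s − (tr M)²/3 = -7.000000 and q = −2(tr M)³/27 + (tr M)·s/3 − det M = -7.000000.
Three real roots ⇒ use the trigonometric (Viète) form: r = 2√(−p/3) = 3.055050, φ = arccos(3q/(p·r)) = arccos(0.981981) = 0.190126 rad.
y_k = r·cos(φ/3 − 2πk/3) for k = 0, 1, 2 gives y = 3.048917, -1.356896, -1.692021.
λ_k = y_k − 2.000000 gives λ = 1.0489, -3.3569, -3.6920 (check: the sum is -6.0000 = tr M).

Hence λ_max = 1.0489 and λ_min = -3.6920.


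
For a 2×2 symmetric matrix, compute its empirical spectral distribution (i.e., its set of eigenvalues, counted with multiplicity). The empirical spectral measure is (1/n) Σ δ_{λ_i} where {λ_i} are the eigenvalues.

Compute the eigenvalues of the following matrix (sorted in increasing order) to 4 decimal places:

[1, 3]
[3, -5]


Since M is real symmetric, both eigenvalues are real; they are the roots of det(λI − M) = λ² − (tr M) λ + det M.
tr M = 1 + (-5) = -4.
det M = 1·(-5) − 3² = -5 − 9 = -14.
Characteristic polynomial: λ² + 4λ − 14 = 0.
Discriminant Δ = (tr M)² − 4·det M = 16 − (-56) = 72; √Δ = 8.485281.
λ = (tr M ± √Δ)/2 = (-4 ± 8.485281)/2, giving (tr M − √Δ)/2 = -6.2426 and (tr M + √Δ)/2 = 2.2426.

Eigenvalues sorted in increasing order: [-6.2426, 2.2426].


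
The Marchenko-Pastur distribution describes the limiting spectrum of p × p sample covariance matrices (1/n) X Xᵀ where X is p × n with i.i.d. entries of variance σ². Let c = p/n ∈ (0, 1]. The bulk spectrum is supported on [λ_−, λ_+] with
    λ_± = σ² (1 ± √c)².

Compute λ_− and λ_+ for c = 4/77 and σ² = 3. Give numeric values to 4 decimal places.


c = 4/77 = 0.051948; √c = 0.227921.
λ_− = σ² (1 − √c)² = 3 · (1 − 0.227921)² = 3 · (0.772079)² = 1.788317.
λ_+ = σ² (1 + √c)² = 3 · (1 + 0.227921)² = 3 · (1.227921)² = 4.523371.

Rounded to 4 decimal places: λ_− ≈ 1.7883, λ_+ ≈ 4.5234.


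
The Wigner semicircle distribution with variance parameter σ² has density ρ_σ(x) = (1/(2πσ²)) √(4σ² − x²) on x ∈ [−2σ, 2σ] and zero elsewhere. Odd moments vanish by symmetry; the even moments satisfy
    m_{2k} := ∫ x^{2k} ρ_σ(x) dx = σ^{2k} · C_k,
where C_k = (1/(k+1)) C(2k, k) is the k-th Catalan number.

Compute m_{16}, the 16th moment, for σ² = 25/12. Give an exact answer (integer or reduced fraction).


By the scaled semicircle moment identity, m_{2k} = σ^{2k} · C_k with k = 8.
C_8 = (1/(k+1)) · C(2k, k) = (1/9) · C(16, 8) = (1/9) · 12870 = 1430.
σ^{2k} = (σ²)^k = (25/12)^8 = 152587890625/429981696.

Therefore m_{16} = σ^{16} · C_8 = (152587890625/429981696) · 1430 = 109100341796875/214990848.


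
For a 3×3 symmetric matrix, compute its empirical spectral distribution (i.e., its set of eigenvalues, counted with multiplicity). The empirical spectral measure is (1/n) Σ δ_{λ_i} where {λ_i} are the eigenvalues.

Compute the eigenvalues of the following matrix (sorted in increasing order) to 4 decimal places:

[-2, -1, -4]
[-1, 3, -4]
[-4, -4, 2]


Since M is real symmetric, all three eigenvalues are real; they are the roots of det(λI − M) = λ³ − (tr M) λ² + s λ − det M, where s is the sum of the principal 2×2 minors.
tr M = -2 + 3 + 2 = 3.
s = ((-2)·3 − (-1)²) + ((-2)·2 − (-4)²) + (3·2 − (-4)²) = -7 + (-20) + (-10) = -37.
det M (expand along row 1) = (-2)·(-10) − (-1)·(-18) + (-4)·16 = -62.
Characteristic polynomial: λ³ − 3λ² − 37λ + 62 = 0.
Substitute λ = y + (tr M)/3 = y + 1.000000 to remove the quadratic term: y³ + p·y + q = 0 with p = s − (tr M)²/3 = -40.000000 and q = −2(tr M)³/27 + (tr M)·s/3 − det M = 23.000000.
Three real roots ⇒ use the trigonometric (Viète) form: r = 2√(−p/3) = 7.302967, φ = arccos(3q/(p·r)) = arccos(-0.236205) = 1.809255 rad.
y_k = r·cos(φ/3 − 2πk/3) for k = 0, 1, 2 gives y = 6.014649, 0.579875, -6.594524.
λ_k = y_k + 1.000000 gives λ = 7.0146, 1.5799, -5.5945 (check: the sum is 3.0000 = tr M).

Eigenvalues sorted in increasing order: [-5.5945, 1.5799, 7.0146].


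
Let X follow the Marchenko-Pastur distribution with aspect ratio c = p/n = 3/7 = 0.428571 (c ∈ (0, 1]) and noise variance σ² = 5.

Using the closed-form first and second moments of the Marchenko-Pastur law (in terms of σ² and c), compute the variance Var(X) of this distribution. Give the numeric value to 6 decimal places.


Recall the MP moments m_1 = E[X] = σ² and m_2 = E[X²] = σ⁴ (1 + c).
m_1 = E[X] = σ² = 5, so m_1² = 25.
m_2 = E[X²] = σ⁴ (1 + c) = 25 · (1 + 0.428571) = 25 · 1.428571 = 35.714286.
(Note m_2 − m_1² simplifies to c · σ⁴ = 0.428571 · 25.)

Var(X) = m_2 − m_1² = 35.714286 − 25 = 10.714286.


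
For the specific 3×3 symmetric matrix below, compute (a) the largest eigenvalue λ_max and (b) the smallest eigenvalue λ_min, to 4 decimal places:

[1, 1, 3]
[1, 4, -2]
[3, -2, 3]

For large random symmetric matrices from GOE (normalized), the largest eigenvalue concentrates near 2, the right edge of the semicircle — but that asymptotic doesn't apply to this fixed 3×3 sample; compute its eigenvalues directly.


Since M is real symmetric, all three eigenvalues are real; they are the roots of det(λI − M) = λ³ − (tr M) λ² + s λ − det M, where s is the sum of the principal 2×2 minors.
tr M = 1 + 4 + 3 = 8.
s = (1·4 − 1²) + (1·3 − 3²) + (4·3 − (-2)²) = 3 + (-6) + 8 = 5.
det M (expand along row 1) = 1·8 − 1·9 + 3·(-14) = -43.
Characteristic polynomial: λ³ − 8λ² + 5λ + 43 = 0.
Substitute λ = y + (tr M)/3 = y + 2.666667 to remove the quadratic term: y³ + p·y + q = 0 with p = s − (tr M)²/3 = -16.333333 and q = −2(tr M)³/27 + (tr M)·s/3 − det M = 18.407407.
Three real roots ⇒ use the trigonometric (Viète) form: r = 2√(−p/3) = 4.666667, φ = arccos(3q/(p·r)) = arccos(-0.724490) = 2.381090 rad.
y_k = r·cos(φ/3 − 2πk/3) for k = 0, 1, 2 gives y = 3.272334, 1.245187, -4.517522.
λ_k = y_k + 2.666667 gives λ = 5.9390, 3.9119, -1.8509 (check: the sum is 8.0000 = tr M).

Hence λ_max = 5.9390 and λ_min = -1.8509.


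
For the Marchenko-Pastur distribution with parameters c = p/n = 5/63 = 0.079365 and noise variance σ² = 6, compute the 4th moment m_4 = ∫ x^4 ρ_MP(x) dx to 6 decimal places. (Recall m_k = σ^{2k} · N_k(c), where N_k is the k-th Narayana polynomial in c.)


E[X⁴] = σ⁸ (1 + 6c + 6c² + c³) (fourth MP moment). With σ² = 6 (so σ⁸ = 1296) and c = 5/63 = 0.079365: E[X⁴] = 1296 · (1 + 6·0.079365 + 6·(0.079365)² + (0.079365)³) = 1296 · 1.514483.

So E[X^4] = 1962.770327.


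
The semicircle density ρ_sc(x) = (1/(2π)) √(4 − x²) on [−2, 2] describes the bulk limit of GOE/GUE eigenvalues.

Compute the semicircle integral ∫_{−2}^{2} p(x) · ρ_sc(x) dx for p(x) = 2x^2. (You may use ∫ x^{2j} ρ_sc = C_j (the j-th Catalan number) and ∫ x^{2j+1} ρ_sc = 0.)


Write p(x) = Σ a_i x^i, split into monomials and integrate each against ρ_sc separately.
Using ∫ x^{2j} ρ_sc = C_j = (1/(j+1)) C(2j, j) (Catalan numbers) and ∫ x^{2j+1} ρ_sc = 0 (odd monomials vanish by symmetry):
  i = 2 (even): a_2 · C_{1} = 2 · 1 = 2

Summing the contributions: ∫_{−2}^{2} p(x) ρ_sc(x) dx = 2.


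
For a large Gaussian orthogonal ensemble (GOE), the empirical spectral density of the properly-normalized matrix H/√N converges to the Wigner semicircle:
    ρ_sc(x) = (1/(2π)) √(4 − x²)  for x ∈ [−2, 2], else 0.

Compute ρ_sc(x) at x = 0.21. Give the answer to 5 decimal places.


ρ_sc(x) = (1/(2π)) √(4 − x²). With x = 0.21:
  4 − x² = 4 − (0.21)² = 4 − 0.044100 = 3.955900.
  √(4 − x²) = 1.988944.
  1/(2π) = 0.159155.
  ρ_sc(0.21) = 0.159155 · 1.988944 = 0.316550.

Rounded to 5 decimal places: ρ_sc(0.21) ≈ 0.31655.


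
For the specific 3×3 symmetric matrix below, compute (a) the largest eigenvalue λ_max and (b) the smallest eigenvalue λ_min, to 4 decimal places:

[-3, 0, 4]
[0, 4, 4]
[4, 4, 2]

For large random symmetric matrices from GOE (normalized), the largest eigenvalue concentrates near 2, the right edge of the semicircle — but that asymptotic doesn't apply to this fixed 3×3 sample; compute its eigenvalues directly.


Since M is real symmetric, all three eigenvalues are real; they are the roots of det(λI − M) = λ³ − (tr M) λ² + s λ − det M, where s is the sum of the principal 2×2 minors.
tr M = -3 + 4 + 2 = 3.
s = ((-3)·4 − 0²) + ((-3)·2 − 4²) + (4·2 − 4²) = -12 + (-22) + (-8) = -42.
det M (expand along row 1) = (-3)·(-8) − 0·(-16) + 4·(-16) = -40.
Characteristic polynomial: λ³ − 3λ² − 42λ + 40 = 0.
Substitute λ = y + (tr M)/3 = y + 1.000000 to remove the quadratic term: y³ + p·y + q = 0 with p = s − (tr M)²/3 = -45.000000 and q = −2(tr M)³/27 + (tr M)·s/3 − det M = -4.000000.
Three real roots ⇒ use the trigonometric (Viète) form: r = 2√(−p/3) = 7.745967, φ = arccos(3q/(p·r)) = arccos(0.034427) = 1.536363 rad.
y_k = r·cos(φ/3 − 2πk/3) for k = 0, 1, 2 gives y = 6.752214, -0.088905, -6.663310.
λ_k = y_k + 1.000000 gives λ = 7.7522, 0.9111, -5.6633 (check: the sum is 3.0000 = tr M).

Hence λ_max = 7.7522 and λ_min = -5.6633.


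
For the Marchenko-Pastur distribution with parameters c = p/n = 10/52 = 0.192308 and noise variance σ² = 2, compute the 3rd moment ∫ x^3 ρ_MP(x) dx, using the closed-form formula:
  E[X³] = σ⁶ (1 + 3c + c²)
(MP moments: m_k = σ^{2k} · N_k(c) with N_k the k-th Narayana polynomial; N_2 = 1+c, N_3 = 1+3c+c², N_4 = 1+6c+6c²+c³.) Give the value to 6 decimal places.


E[X³] = σ⁶ (1 + 3c + c²) (third MP moment). With σ² = 2 (so σ⁶ = 8) and c = 10/52 = 0.192308: E[X³] = 8 · (1 + 3·0.192308 + (0.192308)²) = 8 · 1.613905.

So E[X^3] = 12.911243.


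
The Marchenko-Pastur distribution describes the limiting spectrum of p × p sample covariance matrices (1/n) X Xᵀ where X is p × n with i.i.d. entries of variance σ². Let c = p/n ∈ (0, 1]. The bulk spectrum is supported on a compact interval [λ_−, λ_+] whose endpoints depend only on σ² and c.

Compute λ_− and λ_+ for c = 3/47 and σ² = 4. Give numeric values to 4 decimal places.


c = 3/47 = 0.063830; √c = 0.252646.
λ_− = σ² (1 − √c)² = 4 · (1 − 0.252646)² = 4 · (0.747354)² = 2.234155.
λ_+ = σ² (1 + √c)² = 4 · (1 + 0.252646)² = 4 · (1.252646)² = 6.276484.

Rounded to 4 decimal places: λ_− ≈ 2.2342, λ_+ ≈ 6.2765.


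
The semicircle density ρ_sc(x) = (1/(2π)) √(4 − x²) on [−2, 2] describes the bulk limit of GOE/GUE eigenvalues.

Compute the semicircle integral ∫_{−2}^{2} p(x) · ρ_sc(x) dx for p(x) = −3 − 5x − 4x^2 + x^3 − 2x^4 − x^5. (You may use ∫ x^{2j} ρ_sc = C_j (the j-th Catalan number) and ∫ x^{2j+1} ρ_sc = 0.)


Write p(x) = Σ a_i x^i, split into monomials and integrate each against ρ_sc separately.
Using ∫ x^{2j} ρ_sc = C_j = (1/(j+1)) C(2j, j) (Catalan numbers) and ∫ x^{2j+1} ρ_sc = 0 (odd monomials vanish by symmetry):
  i = 0 (even): a_0 · C_{0} = -3 · 1 = -3
  i = 1 (odd): ∫ x^1 ρ_sc = 0 (vanishes)
  i = 2 (even): a_2 · C_{1} = -4 · 1 = -4
  i = 3 (odd): ∫ x^3 ρ_sc = 0 (vanishes)
  i = 4 (even): a_4 · C_{2} = -2 · 2 = -4
  i = 5 (odd): ∫ x^5 ρ_sc = 0 (vanishes)

Summing the contributions: ∫_{−2}^{2} p(x) ρ_sc(x) dx = (-3) + (-4) + (-4) = -11.


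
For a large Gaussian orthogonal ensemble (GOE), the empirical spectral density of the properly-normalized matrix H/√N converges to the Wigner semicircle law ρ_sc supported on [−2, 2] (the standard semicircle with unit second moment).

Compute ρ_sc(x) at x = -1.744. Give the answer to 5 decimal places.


ρ_sc(x) = (1/(2π)) √(4 − x²). With x = -1.744:
  4 − x² = 4 − (-1.744)² = 4 − 3.041536 = 0.958464.
  √(4 − x²) = 0.979012.
  1/(2π) = 0.159155.
  ρ_sc(-1.744) = 0.159155 · 0.979012 = 0.155815.

Rounded to 5 decimal places: ρ_sc(-1.744) ≈ 0.15581.


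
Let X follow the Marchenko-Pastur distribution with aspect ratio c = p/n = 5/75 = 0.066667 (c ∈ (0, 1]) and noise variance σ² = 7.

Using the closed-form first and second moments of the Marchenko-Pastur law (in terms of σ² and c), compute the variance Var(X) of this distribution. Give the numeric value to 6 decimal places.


Recall the MP moments m_1 = E[X] = σ² and m_2 = E[X²] = σ⁴ (1 + c).
m_1 = E[X] = σ² = 7, so m_1² = 49.
m_2 = E[X²] = σ⁴ (1 + c) = 49 · (1 + 0.066667) = 49 · 1.066667 = 52.266667.
(Note m_2 − m_1² simplifies to c · σ⁴ = 0.066667 · 49.)

Var(X) = m_2 − m_1² = 52.266667 − 49 = 3.266667.


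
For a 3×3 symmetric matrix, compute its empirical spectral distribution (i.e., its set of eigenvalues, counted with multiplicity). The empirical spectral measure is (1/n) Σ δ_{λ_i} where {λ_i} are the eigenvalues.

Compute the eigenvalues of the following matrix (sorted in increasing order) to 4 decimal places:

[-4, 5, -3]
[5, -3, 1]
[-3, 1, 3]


Since M is real symmetric, all three eigenvalues are real; they are the roots of det(λI − M) = λ³ − (tr M) λ² + s λ − det M, where s is the sum of the principal 2×2 minors.
tr M = -4 + (-3) + 3 = -4.
s = ((-4)·(-3) − 5²) + ((-4)·3 − (-3)²) + ((-3)·3 − 1²) = -13 + (-21) + (-10) = -44.
det M (expand along row 1) = (-4)·(-10) − 5·18 + (-3)·(-4) = -38.
Characteristic polynomial: λ³ + 4λ² − 44λ + 38 = 0.
Substitute λ = y + (tr M)/3 = y − 1.333333 to remove the quadratic term: y³ + p·y + q = 0 with p = s − (tr M)²/3 = -49.333333 and q = −2(tr M)³/27 + (tr M)·s/3 − det M = 101.407407.
Three real roots ⇒ use the trigonometric (Viète) form: r = 2√(−p/3) = 8.110350, φ = arccos(3q/(p·r)) = arccos(-0.760345) = 2.434641 rad.
y_k = r·cos(φ/3 − 2πk/3) for k = 0, 1, 2 gives y = 5.582980, 2.303222, -7.886201.
λ_k = y_k − 1.333333 gives λ = 4.2496, 0.9699, -9.2195 (check: the sum is -4.0000 = tr M).

Eigenvalues sorted in increasing order: [-9.2195, 0.9699, 4.2496].


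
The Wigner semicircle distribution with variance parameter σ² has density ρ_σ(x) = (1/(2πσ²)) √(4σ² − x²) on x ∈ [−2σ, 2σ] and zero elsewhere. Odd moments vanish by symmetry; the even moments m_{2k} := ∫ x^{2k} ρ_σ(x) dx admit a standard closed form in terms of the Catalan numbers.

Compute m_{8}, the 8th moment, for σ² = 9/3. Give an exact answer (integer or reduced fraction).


By the scaled semicircle moment identity, m_{2k} = σ^{2k} · C_k with k = 4.
C_4 = (1/(k+1)) · C(2k, k) = (1/5) · C(8, 4) = (1/5) · 70 = 14.
σ^{2k} = (σ²)^k = (9/3)^4 = 81.

Therefore m_{8} = σ^{8} · C_4 = 81 · 14 = 1134.


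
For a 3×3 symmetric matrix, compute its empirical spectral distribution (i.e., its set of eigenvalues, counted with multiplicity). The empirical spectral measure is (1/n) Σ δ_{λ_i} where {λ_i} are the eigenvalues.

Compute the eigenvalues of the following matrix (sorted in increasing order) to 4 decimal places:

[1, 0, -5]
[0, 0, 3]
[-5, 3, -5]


Since M is real symmetric, all three eigenvalues are real; they are the roots of det(λI − M) = λ³ − (tr M) λ² + s λ − det M, where s is the sum of the principal 2×2 minors.
tr M = 1 + 0 + (-5) = -4.
s = (1·0 − 0²) + (1·(-5) − (-5)²) + (0·(-5) − 3²) = 0 + (-30) + (-9) = -39.
det M (expand along row 1) = 1·(-9) − 0·15 + (-5)·0 = -9.
Characteristic polynomial: λ³ + 4λ² − 39λ + 9 = 0.
Substitute λ = y + (tr M)/3 = y − 1.333333 to remove the quadratic term: y³ + p·y + q = 0 with p = s − (tr M)²/3 = -44.333333 and q = −2(tr M)³/27 + (tr M)·s/3 − det M = 65.740741.
Three real roots ⇒ use the trigonometric (Viète) form: r = 2√(−p/3) = 7.688375, φ = arccos(3q/(p·r)) = arccos(-0.578617) = 2.187828 rad.
y_k = r·cos(φ/3 − 2πk/3) for k = 0, 1, 2 gives y = 5.732891, 1.570198, -7.303089.
λ_k = y_k − 1.333333 gives λ = 4.3996, 0.2369, -8.6364 (check: the sum is -4.0000 = tr M).

Eigenvalues sorted in increasing order: [-8.6364, 0.2369, 4.3996].


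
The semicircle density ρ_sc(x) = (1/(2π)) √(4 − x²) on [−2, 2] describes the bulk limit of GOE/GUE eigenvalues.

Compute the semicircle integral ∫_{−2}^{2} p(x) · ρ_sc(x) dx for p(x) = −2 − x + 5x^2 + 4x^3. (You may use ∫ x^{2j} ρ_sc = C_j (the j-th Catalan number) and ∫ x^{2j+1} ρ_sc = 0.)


Write p(x) = Σ a_i x^i, split into monomials and integrate each against ρ_sc separately.
Using ∫ x^{2j} ρ_sc = C_j = (1/(j+1)) C(2j, j) (Catalan numbers) and ∫ x^{2j+1} ρ_sc = 0 (odd monomials vanish by symmetry):
  i = 0 (even): a_0 · C_{0} = -2 · 1 = -2
  i = 1 (odd): ∫ x^1 ρ_sc = 0 (vanishes)
  i = 2 (even): a_2 · C_{1} = 5 · 1 = 5
  i = 3 (odd): ∫ x^3 ρ_sc = 0 (vanishes)

Summing the contributions: ∫_{−2}^{2} p(x) ρ_sc(x) dx = (-2) + 5 = 3.


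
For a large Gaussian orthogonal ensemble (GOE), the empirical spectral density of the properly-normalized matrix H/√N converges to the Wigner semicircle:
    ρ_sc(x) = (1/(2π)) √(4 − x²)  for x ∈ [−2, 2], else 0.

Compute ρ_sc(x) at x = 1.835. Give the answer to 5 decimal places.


ρ_sc(x) = (1/(2π)) √(4 − x²). With x = 1.835:
  4 − x² = 4 − (1.835)² = 4 − 3.367225 = 0.632775.
  √(4 − x²) = 0.795472.
  1/(2π) = 0.159155.
  ρ_sc(1.835) = 0.159155 · 0.795472 = 0.126603.

Rounded to 5 decimal places: ρ_sc(1.835) ≈ 0.12660.


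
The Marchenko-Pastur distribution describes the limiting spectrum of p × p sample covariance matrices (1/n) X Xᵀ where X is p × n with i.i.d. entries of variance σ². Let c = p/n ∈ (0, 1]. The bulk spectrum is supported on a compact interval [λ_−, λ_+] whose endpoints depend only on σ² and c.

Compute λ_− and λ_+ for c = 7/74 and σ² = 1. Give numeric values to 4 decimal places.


c = 7/74 = 0.094595; √c = 0.307562.
λ_− = σ² (1 − √c)² = 1 · (1 − 0.307562)² = 1 · (0.692438)² = 0.479470.
λ_+ = σ² (1 + √c)² = 1 · (1 + 0.307562)² = 1 · (1.307562)² = 1.709719.

Rounded to 4 decimal places: λ_− ≈ 0.4795, λ_+ ≈ 1.7097.


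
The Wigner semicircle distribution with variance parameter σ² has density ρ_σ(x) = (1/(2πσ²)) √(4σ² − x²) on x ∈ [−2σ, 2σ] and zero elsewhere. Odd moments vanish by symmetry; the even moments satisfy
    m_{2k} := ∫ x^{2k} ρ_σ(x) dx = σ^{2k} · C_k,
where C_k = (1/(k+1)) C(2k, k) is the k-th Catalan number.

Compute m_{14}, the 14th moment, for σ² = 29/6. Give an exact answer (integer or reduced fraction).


By the scaled semicircle moment identity, m_{2k} = σ^{2k} · C_k with k = 7.
C_7 = (1/(k+1)) · C(2k, k) = (1/8) · C(14, 7) = (1/8) · 3432 = 429.
σ^{2k} = (σ²)^k = (29/6)^7 = 17249876309/279936.

Therefore m_{14} = σ^{14} · C_7 = (17249876309/279936) · 429 = 2466732312187/93312.


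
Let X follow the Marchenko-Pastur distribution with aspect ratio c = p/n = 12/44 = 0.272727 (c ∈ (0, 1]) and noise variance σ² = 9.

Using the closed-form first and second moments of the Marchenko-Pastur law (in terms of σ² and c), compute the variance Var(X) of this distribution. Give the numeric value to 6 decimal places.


Recall the MP moments m_1 = E[X] = σ² and m_2 = E[X²] = σ⁴ (1 + c).
m_1 = E[X] = σ² = 9, so m_1² = 81.
m_2 = E[X²] = σ⁴ (1 + c) = 81 · (1 + 0.272727) = 81 · 1.272727 = 103.090909.
(Note m_2 − m_1² simplifies to c · σ⁴ = 0.272727 · 81.)

Var(X) = m_2 − m_1² = 103.090909 − 81 = 22.090909.


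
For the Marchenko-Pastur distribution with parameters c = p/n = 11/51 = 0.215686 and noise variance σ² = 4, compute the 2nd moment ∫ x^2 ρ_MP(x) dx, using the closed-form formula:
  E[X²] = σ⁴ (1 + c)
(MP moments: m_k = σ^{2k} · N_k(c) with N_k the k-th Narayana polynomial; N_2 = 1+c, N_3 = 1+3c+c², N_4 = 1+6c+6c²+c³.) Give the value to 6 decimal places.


E[X²] = σ⁴ (1 + c) (second MP moment). With σ² = 4 (so σ⁴ = 16) and c = 11/51 = 0.215686: E[X²] = 16 · (1 + 0.215686) = 16 · 1.215686.

So E[X^2] = 19.450980.


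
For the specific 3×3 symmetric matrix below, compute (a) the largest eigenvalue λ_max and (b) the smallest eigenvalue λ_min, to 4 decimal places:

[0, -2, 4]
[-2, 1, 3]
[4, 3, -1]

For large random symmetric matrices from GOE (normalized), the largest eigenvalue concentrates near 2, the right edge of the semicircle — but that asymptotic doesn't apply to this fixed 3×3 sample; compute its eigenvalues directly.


Since M is real symmetric, all three eigenvalues are real; they are the roots of det(λI − M) = λ³ − (tr M) λ² + s λ − det M, where s is the sum of the principal 2×2 minors.
tr M = 0 + 1 + (-1) = 0.
s = (0·1 − (-2)²) + (0·(-1) − 4²) + (1·(-1) − 3²) = -4 + (-16) + (-10) = -30.
det M (expand along row 1) = 0·(-10) − (-2)·(-10) + 4·(-10) = -60.
Characteristic polynomial: λ³ − 30λ + 60 = 0.
Substitute λ = y + (tr M)/3 = y + 0.000000 to remove the quadratic term: y³ + p·y + q = 0 with p = s − (tr M)²/3 = -30.000000 and q = −2(tr M)³/27 + (tr M)·s/3 − det M = 60.000000.
Three real roots ⇒ use the trigonometric (Viète) form: r = 2√(−p/3) = 6.324555, φ = arccos(3q/(p·r)) = arccos(-0.948683) = 2.819842 rad.
y_k = r·cos(φ/3 − 2πk/3) for k = 0, 1, 2 gives y = 3.730416, 2.557800, -6.288216.
λ_k = y_k + 0.000000 gives λ = 3.7304, 2.5578, -6.2882 (check: the sum is 0.0000 = tr M).

Hence λ_max = 3.7304 and λ_min = -6.2882.


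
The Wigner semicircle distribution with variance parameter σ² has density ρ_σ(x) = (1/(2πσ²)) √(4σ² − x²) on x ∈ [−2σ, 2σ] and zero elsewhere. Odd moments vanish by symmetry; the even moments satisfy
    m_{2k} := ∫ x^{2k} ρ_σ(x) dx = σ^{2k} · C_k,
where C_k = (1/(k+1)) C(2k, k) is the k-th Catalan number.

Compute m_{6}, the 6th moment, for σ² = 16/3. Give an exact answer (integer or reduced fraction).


By the scaled semicircle moment identity, m_{2k} = σ^{2k} · C_k with k = 3.
C_3 = (1/(k+1)) · C(2k, k) = (1/4) · C(6, 3) = (1/4) · 20 = 5.
σ^{2k} = (σ²)^k = (16/3)^3 = 4096/27.

Therefore m_{6} = σ^{6} · C_3 = (4096/27) · 5 = 20480/27.


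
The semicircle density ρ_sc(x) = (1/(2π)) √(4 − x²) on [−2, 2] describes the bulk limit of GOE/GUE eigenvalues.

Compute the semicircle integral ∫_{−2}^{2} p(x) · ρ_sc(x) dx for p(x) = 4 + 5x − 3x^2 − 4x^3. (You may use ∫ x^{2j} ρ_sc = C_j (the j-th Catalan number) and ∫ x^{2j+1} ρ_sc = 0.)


Write p(x) = Σ a_i x^i, split into monomials and integrate each against ρ_sc separately.
Using ∫ x^{2j} ρ_sc = C_j = (1/(j+1)) C(2j, j) (Catalan numbers) and ∫ x^{2j+1} ρ_sc = 0 (odd monomials vanish by symmetry):
  i = 0 (even): a_0 · C_{0} = 4 · 1 = 4
  i = 1 (odd): ∫ x^1 ρ_sc = 0 (vanishes)
  i = 2 (even): a_2 · C_{1} = -3 · 1 = -3
  i = 3 (odd): ∫ x^3 ρ_sc = 0 (vanishes)

Summing the contributions: ∫_{−2}^{2} p(x) ρ_sc(x) dx = 4 + (-3) = 1.


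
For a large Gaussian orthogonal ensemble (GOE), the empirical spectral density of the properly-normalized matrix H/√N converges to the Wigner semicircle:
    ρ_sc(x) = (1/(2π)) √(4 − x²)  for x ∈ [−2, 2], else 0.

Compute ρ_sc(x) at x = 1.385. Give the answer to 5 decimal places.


ρ_sc(x) = (1/(2π)) √(4 − x²). With x = 1.385:
  4 − x² = 4 − (1.385)² = 4 − 1.918225 = 2.081775.
  √(4 − x²) = 1.442836.
  1/(2π) = 0.159155.
  ρ_sc(1.385) = 0.159155 · 1.442836 = 0.229634.

Rounded to 5 decimal places: ρ_sc(1.385) ≈ 0.22963.


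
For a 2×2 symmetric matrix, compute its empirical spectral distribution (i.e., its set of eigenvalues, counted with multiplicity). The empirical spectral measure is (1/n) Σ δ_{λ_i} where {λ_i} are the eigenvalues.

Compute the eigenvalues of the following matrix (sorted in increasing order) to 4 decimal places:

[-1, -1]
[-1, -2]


Since M is real symmetric, both eigenvalues are real; they are the roots of det(λI − M) = λ² − (tr M) λ + det M.
tr M = -1 + (-2) = -3.
det M = (-1)·(-2) − (-1)² = 2 − 1 = 1.
Characteristic polynomial: λ² + 3λ + 1 = 0.
Discriminant Δ = (tr M)² − 4·det M = 9 − 4 = 5; √Δ = 2.236068.
λ = (tr M ± √Δ)/2 = (-3 ± 2.236068)/2, giving (tr M − √Δ)/2 = -2.6180 and (tr M + √Δ)/2 = -0.3820.

Eigenvalues sorted in increasing order: [-2.6180, -0.3820].


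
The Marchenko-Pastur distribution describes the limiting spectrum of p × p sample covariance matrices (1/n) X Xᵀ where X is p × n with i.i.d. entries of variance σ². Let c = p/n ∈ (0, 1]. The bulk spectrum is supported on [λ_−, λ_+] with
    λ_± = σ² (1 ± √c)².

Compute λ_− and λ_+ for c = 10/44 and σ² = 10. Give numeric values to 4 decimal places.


c = 10/44 = 0.227273; √c = 0.476731.
λ_− = σ² (1 − √c)² = 10 · (1 − 0.476731)² = 10 · (0.523269)² = 2.738101.
λ_+ = σ² (1 + √c)² = 10 · (1 + 0.476731)² = 10 · (1.476731)² = 21.807353.

Rounded to 4 decimal places: λ_− ≈ 2.7381, λ_+ ≈ 21.8074.


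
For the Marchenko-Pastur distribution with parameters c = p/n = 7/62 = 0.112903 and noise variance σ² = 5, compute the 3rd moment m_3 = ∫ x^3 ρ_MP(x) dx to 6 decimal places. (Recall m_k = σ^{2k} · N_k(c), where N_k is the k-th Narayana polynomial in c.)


E[X³] = σ⁶ (1 + 3c + c²) (third MP moment). With σ² = 5 (so σ⁶ = 125) and c = 7/62 = 0.112903: E[X³] = 125 · (1 + 3·0.112903 + (0.112903)²) = 125 · 1.351457.

So E[X^3] = 168.932102.


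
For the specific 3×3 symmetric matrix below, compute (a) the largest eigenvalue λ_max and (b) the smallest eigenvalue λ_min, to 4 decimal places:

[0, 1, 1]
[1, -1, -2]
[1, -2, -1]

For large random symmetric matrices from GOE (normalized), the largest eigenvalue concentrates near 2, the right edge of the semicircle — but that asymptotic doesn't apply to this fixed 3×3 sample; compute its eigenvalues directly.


Since M is real symmetric, all three eigenvalues are real; they are the roots of det(λI − M) = λ³ − (tr M) λ² + s λ − det M, where s is the sum of the principal 2×2 minors.
tr M = 0 + (-1) + (-1) = -2.
s = (0·(-1) − 1²) + (0·(-1) − 1²) + ((-1)·(-1) − (-2)²) = -1 + (-1) + (-3) = -5.
det M (expand along row 1) = 0·(-3) − 1·1 + 1·(-1) = -2.
Characteristic polynomial: λ³ + 2λ² − 5λ + 2 = 0.
Substitute λ = y + (tr M)/3 = y − 0.666667 to remove the quadratic term: y³ + p·y + q = 0 with p = s − (tr M)²/3 = -6.333333 and q = −2(tr M)³/27 + (tr M)·s/3 − det M = 5.925926.
Three real roots ⇒ use the trigonometric (Viète) form: r = 2√(−p/3) = 2.905933, φ = arccos(3q/(p·r)) = arccos(-0.965961) = 2.879929 rad.
y_k = r·cos(φ/3 − 2πk/3) for k = 0, 1, 2 gives y = 1.666667, 1.228219, -2.894886.
λ_k = y_k − 0.666667 gives λ = 1.0000, 0.5616, -3.5616 (check: the sum is -2.0000 = tr M).

Hence λ_max = 1.0000 and λ_min = -3.5616.


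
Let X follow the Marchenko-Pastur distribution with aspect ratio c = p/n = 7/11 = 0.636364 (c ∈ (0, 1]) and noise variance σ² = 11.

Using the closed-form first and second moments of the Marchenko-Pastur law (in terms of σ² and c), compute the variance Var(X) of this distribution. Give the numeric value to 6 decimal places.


Recall the MP moments m_1 = E[X] = σ² and m_2 = E[X²] = σ⁴ (1 + c).
m_1 = E[X] = σ² = 11, so m_1² = 121.
m_2 = E[X²] = σ⁴ (1 + c) = 121 · (1 + 0.636364) = 121 · 1.636364 = 198.000000.
(Note m_2 − m_1² simplifies to c · σ⁴ = 0.636364 · 121.)

Var(X) = m_2 − m_1² = 198.000000 − 121 = 77.000000.


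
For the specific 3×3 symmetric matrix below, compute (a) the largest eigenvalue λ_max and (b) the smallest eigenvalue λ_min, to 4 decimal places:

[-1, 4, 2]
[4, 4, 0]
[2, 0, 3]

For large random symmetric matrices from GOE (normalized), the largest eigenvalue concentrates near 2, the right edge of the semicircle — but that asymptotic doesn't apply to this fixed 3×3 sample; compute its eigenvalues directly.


Since M is real symmetric, all three eigenvalues are real; they are the roots of det(λI − M) = λ³ − (tr M) λ² + s λ − det M, where s is the sum of the principal 2×2 minors.
tr M = -1 + 4 + 3 = 6.
s = ((-1)·4 − 4²) + ((-1)·3 − 2²) + (4·3 − 0²) = -20 + (-7) + 12 = -15.
det M (expand along row 1) = (-1)·12 − 4·12 + 2·(-8) = -76.
Characteristic polynomial: λ³ − 6λ² − 15λ + 76 = 0.
Substitute λ = y + (tr M)/3 = y + 2.000000 to remove the quadratic term: y³ + p·y + q = 0 with p = s − (tr M)²/3 = -27.000000 and q = −2(tr M)³/27 + (tr M)·s/3 − det M = 30.000000.
Three real roots ⇒ use the trigonometric (Viète) form: r = 2√(−p/3) = 6.000000, φ = arccos(3q/(p·r)) = arccos(-0.555556) = 2.159827 rad.
y_k = r·cos(φ/3 − 2πk/3) for k = 0, 1, 2 gives y = 4.511062, 1.170507, -5.681569.
λ_k = y_k + 2.000000 gives λ = 6.5111, 3.1705, -3.6816 (check: the sum is 6.0000 = tr M).

Hence λ_max = 6.5111 and λ_min = -3.6816.


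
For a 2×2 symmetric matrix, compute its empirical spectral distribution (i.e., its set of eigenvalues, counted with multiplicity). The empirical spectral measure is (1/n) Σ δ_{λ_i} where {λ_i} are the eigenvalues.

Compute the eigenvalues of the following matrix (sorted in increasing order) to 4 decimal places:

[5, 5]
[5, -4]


Since M is real symmetric, both eigenvalues are real; they are the roots of det(λI − M) = λ² − (tr M) λ + det M.
tr M = 5 + (-4) = 1.
det M = 5·(-4) − 5² = -20 − 25 = -45.
Characteristic polynomial: λ² − λ − 45 = 0.
Discriminant Δ = (tr M)² − 4·det M = 1 − (-180) = 181; √Δ = 13.453624.
λ = (tr M ± √Δ)/2 = (1 ± 13.453624)/2, giving (tr M − √Δ)/2 = -6.2268 and (tr M + √Δ)/2 = 7.2268.

Eigenvalues sorted in increasing order: [-6.2268, 7.2268].


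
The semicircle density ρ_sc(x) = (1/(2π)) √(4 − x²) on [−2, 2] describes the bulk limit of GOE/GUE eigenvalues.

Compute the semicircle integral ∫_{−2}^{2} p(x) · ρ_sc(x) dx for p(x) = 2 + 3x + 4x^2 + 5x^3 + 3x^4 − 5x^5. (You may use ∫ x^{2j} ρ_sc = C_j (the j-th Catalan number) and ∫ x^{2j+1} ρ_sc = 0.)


Write p(x) = Σ a_i x^i, split into monomials and integrate each against ρ_sc separately.
Using ∫ x^{2j} ρ_sc = C_j = (1/(j+1)) C(2j, j) (Catalan numbers) and ∫ x^{2j+1} ρ_sc = 0 (odd monomials vanish by symmetry):
  i = 0 (even): a_0 · C_{0} = 2 · 1 = 2
  i = 1 (odd): ∫ x^1 ρ_sc = 0 (vanishes)
  i = 2 (even): a_2 · C_{1} = 4 · 1 = 4
  i = 3 (odd): ∫ x^3 ρ_sc = 0 (vanishes)
  i = 4 (even): a_4 · C_{2} = 3 · 2 = 6
  i = 5 (odd): ∫ x^5 ρ_sc = 0 (vanishes)

Summing the contributions: ∫_{−2}^{2} p(x) ρ_sc(x) dx = 2 + 4 + 6 = 12.


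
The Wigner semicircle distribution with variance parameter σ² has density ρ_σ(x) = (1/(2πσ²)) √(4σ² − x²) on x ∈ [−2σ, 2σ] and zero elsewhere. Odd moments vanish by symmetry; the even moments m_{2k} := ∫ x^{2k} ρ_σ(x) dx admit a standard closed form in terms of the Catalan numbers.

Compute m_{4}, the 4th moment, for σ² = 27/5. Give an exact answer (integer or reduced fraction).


By the scaled semicircle moment identity, m_{2k} = σ^{2k} · C_k with k = 2.
C_2 = (1/(k+1)) · C(2k, k) = (1/3) · C(4, 2) = (1/3) · 6 = 2.
σ^{2k} = (σ²)^k = (27/5)^2 = 729/25.

Therefore m_{4} = σ^{4} · C_2 = (729/25) · 2 = 1458/25.


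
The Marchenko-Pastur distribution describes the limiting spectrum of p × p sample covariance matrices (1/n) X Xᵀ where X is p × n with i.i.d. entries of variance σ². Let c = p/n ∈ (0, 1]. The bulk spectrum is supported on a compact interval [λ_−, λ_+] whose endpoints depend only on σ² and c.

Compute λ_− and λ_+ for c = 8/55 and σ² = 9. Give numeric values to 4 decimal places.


c = 8/55 = 0.145455; √c = 0.381385.
λ_− = σ² (1 − √c)² = 9 · (1 − 0.381385)² = 9 · (0.618615)² = 3.444160.
λ_+ = σ² (1 + √c)² = 9 · (1 + 0.381385)² = 9 · (1.381385)² = 17.174022.

Rounded to 4 decimal places: λ_− ≈ 3.4442, λ_+ ≈ 17.1740.
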